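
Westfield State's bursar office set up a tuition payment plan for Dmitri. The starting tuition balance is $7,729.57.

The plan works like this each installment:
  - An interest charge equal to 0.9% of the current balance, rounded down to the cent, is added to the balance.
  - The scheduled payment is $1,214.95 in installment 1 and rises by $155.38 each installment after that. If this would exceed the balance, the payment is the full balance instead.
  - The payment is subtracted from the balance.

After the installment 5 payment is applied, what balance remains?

$330.76

Installment 1: $7,729.57 +$69.56 interest = $7,799.13; pay $1,214.95 → $6,584.18
Installment 2: $6,584.18 +$59.25 interest = $6,643.43; pay $1,370.33 → $5,273.10
Installment 3: $5,273.10 +$47.45 interest = $5,320.55; pay $1,525.71 → $3,794.84
Installment 4: $3,794.84 +$34.15 interest = $3,828.99; pay $1,681.09 → $2,147.90
Installment 5: $2,147.90 +$19.33 interest = $2,167.23; pay $1,836.47 → $330.76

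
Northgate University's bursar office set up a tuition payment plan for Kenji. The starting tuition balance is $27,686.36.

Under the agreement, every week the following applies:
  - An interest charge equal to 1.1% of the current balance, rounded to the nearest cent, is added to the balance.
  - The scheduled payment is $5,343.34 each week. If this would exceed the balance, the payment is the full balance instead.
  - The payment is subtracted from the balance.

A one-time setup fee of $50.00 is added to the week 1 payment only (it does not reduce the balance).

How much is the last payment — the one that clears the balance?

$1,953.26

Week 1: $27,686.36 +$304.55 interest = $27,990.91; pay $5,343.34 (+ $50.00 fee) → $22,647.57
Week 2: $22,647.57 +$249.12 interest = $22,896.69; pay $5,343.34 → $17,553.35
Week 3: $17,553.35 +$193.09 interest = $17,746.44; pay $5,343.34 → $12,403.10
Week 4: $12,403.10 +$136.43 interest = $12,539.53; pay $5,343.34 → $7,196.19
Week 5: $7,196.19 +$79.16 interest = $7,275.35; pay $5,343.34 → $1,932.01
Week 6: $1,932.01 +$21.25 interest = $1,953.26; pay $1,953.26 → $0.00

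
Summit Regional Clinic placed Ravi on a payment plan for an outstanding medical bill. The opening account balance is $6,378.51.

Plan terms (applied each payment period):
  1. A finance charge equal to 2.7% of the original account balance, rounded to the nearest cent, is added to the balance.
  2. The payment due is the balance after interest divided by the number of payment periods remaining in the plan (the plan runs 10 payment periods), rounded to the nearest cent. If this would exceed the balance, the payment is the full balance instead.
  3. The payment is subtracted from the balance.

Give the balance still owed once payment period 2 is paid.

# | Opening | Interest | Payment | End bal
1 | $6,378.51 | $172.22 | $655.07 | $5,895.66
2 | $5,895.66 | $172.22 | $674.21 | $5,393.67

$5,393.67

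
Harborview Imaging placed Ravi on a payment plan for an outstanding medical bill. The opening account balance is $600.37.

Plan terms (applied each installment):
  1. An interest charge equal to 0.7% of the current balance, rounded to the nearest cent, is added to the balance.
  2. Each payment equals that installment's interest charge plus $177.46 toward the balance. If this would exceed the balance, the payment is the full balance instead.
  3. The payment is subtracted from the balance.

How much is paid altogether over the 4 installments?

$609.73

# | Opening | Interest | Payment | End bal
1 | $600.37 | $4.20 | $181.66 | $422.91
2 | $422.91 | $2.96 | $180.42 | $245.45
3 | $245.45 | $1.72 | $179.18 | $67.99
4 | $67.99 | $0.48 | $68.47 | $0.00
Total paid: $609.73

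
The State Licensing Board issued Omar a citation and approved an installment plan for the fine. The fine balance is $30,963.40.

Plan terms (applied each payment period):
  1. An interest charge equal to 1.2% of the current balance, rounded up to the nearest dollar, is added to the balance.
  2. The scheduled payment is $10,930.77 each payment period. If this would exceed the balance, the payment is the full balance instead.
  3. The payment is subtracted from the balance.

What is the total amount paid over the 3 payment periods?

Payment period 1: opening $30,963.40; interest $372.00 → $31,335.40; payment $10,930.77; balance $20,404.63
Payment period 2: opening $20,404.63; interest $245.00 → $20,649.63; payment $10,930.77; balance $9,718.86
Payment period 3: opening $9,718.86; interest $117.00 → $9,835.86; payment $9,835.86; balance $0.00
Total paid: $31,697.40

$31,697.40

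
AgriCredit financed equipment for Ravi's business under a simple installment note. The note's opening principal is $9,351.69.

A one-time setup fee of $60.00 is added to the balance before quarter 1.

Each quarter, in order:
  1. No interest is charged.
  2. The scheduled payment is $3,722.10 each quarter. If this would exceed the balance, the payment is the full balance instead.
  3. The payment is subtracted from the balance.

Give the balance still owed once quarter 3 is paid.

# | Opening | Payment | End bal
1 | $9,411.69 | $3,722.10 | $5,689.59
2 | $5,689.59 | $3,722.10 | $1,967.49
3 | $1,967.49 | $1,967.49 | $0.00

$0.00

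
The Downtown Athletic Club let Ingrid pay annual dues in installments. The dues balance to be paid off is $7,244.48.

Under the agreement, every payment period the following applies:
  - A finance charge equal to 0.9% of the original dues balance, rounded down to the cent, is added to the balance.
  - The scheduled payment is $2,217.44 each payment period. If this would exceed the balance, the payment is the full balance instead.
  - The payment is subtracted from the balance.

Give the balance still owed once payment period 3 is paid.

Payment period 1: opening $7,244.48; interest $65.20 → $7,309.68; payment $2,217.44; balance $5,092.24
Payment period 2: opening $5,092.24; interest $65.20 → $5,157.44; payment $2,217.44; balance $2,940.00
Payment period 3: opening $2,940.00; interest $65.20 → $3,005.20; payment $2,217.44; balance $787.76

$787.76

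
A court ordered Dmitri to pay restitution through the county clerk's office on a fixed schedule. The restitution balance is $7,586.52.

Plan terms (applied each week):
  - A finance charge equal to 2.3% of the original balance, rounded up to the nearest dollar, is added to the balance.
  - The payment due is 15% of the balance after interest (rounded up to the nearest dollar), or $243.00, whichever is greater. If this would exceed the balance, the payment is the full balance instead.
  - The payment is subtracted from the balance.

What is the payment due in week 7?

$548.00

Week 1: opening $7,586.52; interest $175.00 → $7,761.52; payment $1,165.00; balance $6,596.52
Week 2: opening $6,596.52; interest $175.00 → $6,771.52; payment $1,016.00; balance $5,755.52
Week 3: opening $5,755.52; interest $175.00 → $5,930.52; payment $890.00; balance $5,040.52
Week 4: opening $5,040.52; interest $175.00 → $5,215.52; payment $783.00; balance $4,432.52
Week 5: opening $4,432.52; interest $175.00 → $4,607.52; payment $692.00; balance $3,915.52
Week 6: opening $3,915.52; interest $175.00 → $4,090.52; payment $614.00; balance $3,476.52
Week 7: opening $3,476.52; interest $175.00 → $3,651.52; payment $548.00; balance $3,103.52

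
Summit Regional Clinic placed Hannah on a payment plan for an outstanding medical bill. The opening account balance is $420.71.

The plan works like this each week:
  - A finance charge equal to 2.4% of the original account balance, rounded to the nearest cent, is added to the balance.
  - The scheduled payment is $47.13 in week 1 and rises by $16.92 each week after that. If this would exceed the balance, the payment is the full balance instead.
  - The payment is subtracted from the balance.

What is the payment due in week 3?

$80.97

Week 1: $420.71 +$10.10 interest = $430.81; pay $47.13 → $383.68
Week 2: $383.68 +$10.10 interest = $393.78; pay $64.05 → $329.73
Week 3: $329.73 +$10.10 interest = $339.83; pay $80.97 → $258.86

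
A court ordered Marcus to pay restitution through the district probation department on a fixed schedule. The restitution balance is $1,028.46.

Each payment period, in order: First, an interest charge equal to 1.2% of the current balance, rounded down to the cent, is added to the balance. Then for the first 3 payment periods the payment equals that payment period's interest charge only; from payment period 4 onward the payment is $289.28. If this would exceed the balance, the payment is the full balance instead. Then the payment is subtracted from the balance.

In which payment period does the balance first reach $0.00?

7

# | Opening | Interest | Payment | End bal
1 | $1,028.46 | $12.34 | $12.34 | $1,028.46
2 | $1,028.46 | $12.34 | $12.34 | $1,028.46
3 | $1,028.46 | $12.34 | $12.34 | $1,028.46
4 | $1,028.46 | $12.34 | $289.28 | $751.52
5 | $751.52 | $9.01 | $289.28 | $471.25
6 | $471.25 | $5.65 | $289.28 | $187.62
7 | $187.62 | $2.25 | $189.87 | $0.00
Balance reaches $0.00 in payment period 7.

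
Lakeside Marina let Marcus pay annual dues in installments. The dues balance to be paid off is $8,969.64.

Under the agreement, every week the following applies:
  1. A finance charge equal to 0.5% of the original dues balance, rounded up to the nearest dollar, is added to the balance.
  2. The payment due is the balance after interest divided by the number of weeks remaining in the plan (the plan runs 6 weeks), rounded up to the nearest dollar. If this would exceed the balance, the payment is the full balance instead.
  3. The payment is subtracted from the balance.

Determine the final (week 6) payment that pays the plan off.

$1,603.64

Week 1: $8,969.64 +$45.00 interest = $9,014.64; pay $1,503.00 → $7,511.64
Week 2: $7,511.64 +$45.00 interest = $7,556.64; pay $1,512.00 → $6,044.64
Week 3: $6,044.64 +$45.00 interest = $6,089.64; pay $1,523.00 → $4,566.64
Week 4: $4,566.64 +$45.00 interest = $4,611.64; pay $1,538.00 → $3,073.64
Week 5: $3,073.64 +$45.00 interest = $3,118.64; pay $1,560.00 → $1,558.64
Week 6: $1,558.64 +$45.00 interest = $1,603.64; pay $1,603.64 → $0.00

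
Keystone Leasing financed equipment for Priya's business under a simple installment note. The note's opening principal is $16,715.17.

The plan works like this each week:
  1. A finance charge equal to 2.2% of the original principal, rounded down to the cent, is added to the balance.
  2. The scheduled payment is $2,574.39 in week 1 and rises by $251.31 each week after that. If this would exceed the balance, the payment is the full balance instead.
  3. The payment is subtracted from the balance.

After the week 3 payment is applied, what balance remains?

Week 1: opening $16,715.17; interest $367.73 → $17,082.90; payment $2,574.39; balance $14,508.51
Week 2: opening $14,508.51; interest $367.73 → $14,876.24; payment $2,825.70; balance $12,050.54
Week 3: opening $12,050.54; interest $367.73 → $12,418.27; payment $3,077.01; balance $9,341.26

$9,341.26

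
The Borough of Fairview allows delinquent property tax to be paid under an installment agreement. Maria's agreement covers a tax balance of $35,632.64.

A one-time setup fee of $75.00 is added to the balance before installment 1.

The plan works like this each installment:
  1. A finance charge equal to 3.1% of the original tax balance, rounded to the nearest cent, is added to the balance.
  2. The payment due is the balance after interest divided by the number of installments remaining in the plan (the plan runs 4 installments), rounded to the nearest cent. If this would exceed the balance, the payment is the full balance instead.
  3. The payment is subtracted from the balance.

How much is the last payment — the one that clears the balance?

Installment 1: opening $35,707.64; interest $1,104.61 → $36,812.25; payment $9,203.06; balance $27,609.19
Installment 2: opening $27,609.19; interest $1,104.61 → $28,713.80; payment $9,571.27; balance $19,142.53
Installment 3: opening $19,142.53; interest $1,104.61 → $20,247.14; payment $10,123.57; balance $10,123.57
Installment 4: opening $10,123.57; interest $1,104.61 → $11,228.18; payment $11,228.18; balance $0.00

$11,228.18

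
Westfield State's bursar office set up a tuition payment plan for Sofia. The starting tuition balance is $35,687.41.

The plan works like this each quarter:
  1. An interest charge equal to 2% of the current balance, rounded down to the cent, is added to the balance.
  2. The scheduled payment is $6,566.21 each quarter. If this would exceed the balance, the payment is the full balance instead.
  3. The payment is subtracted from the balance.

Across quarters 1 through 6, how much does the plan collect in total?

Quarter 1: opening $35,687.41; interest $713.74 → $36,401.15; payment $6,566.21; balance $29,834.94
Quarter 2: opening $29,834.94; interest $596.69 → $30,431.63; payment $6,566.21; balance $23,865.42
Quarter 3: opening $23,865.42; interest $477.30 → $24,342.72; payment $6,566.21; balance $17,776.51
Quarter 4: opening $17,776.51; interest $355.53 → $18,132.04; payment $6,566.21; balance $11,565.83
Quarter 5: opening $11,565.83; interest $231.31 → $11,797.14; payment $6,566.21; balance $5,230.93
Quarter 6: opening $5,230.93; interest $104.61 → $5,335.54; payment $5,335.54; balance $0.00
Total paid: $38,166.59

$38,166.59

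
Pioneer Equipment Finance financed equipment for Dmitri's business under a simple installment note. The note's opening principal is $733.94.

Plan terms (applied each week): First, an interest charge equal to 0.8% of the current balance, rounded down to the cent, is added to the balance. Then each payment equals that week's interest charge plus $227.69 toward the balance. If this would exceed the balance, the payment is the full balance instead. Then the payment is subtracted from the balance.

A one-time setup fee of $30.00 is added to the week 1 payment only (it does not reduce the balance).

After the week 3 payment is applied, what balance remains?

$50.87

# | Opening | Interest | Payment | Fee | End bal
1 | $733.94 | $5.87 | $233.56 | $30.00 | $506.25
2 | $506.25 | $4.05 | $231.74 | — | $278.56
3 | $278.56 | $2.22 | $229.91 | — | $50.87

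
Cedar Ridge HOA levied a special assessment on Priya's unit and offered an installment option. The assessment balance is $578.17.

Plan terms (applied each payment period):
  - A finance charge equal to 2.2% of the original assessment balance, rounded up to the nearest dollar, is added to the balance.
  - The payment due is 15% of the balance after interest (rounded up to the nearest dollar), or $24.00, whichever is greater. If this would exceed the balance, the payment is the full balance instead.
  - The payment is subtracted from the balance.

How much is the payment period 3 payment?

Payment period 1: opening $578.17; interest $13.00 → $591.17; payment $89.00; balance $502.17
Payment period 2: opening $502.17; interest $13.00 → $515.17; payment $78.00; balance $437.17
Payment period 3: opening $437.17; interest $13.00 → $450.17; payment $68.00; balance $382.17

$68.00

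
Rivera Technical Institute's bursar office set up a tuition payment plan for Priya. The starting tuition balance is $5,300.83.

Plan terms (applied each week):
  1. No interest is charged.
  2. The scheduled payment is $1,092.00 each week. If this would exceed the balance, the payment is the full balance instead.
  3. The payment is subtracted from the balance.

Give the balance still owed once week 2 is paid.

$3,116.83

Week 1: opening $5,300.83; payment $1,092.00; balance $4,208.83
Week 2: opening $4,208.83; payment $1,092.00; balance $3,116.83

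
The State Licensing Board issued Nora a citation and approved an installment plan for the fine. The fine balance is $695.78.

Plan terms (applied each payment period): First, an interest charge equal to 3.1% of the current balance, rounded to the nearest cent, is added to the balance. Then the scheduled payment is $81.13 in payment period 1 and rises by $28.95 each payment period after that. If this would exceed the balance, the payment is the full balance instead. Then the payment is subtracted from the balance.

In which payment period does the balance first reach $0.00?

6

Payment period 1: opening $695.78; interest $21.57 → $717.35; payment $81.13; balance $636.22
Payment period 2: opening $636.22; interest $19.72 → $655.94; payment $110.08; balance $545.86
Payment period 3: opening $545.86; interest $16.92 → $562.78; payment $139.03; balance $423.75
Payment period 4: opening $423.75; interest $13.14 → $436.89; payment $167.98; balance $268.91
Payment period 5: opening $268.91; interest $8.34 → $277.25; payment $196.93; balance $80.32
Payment period 6: opening $80.32; interest $2.49 → $82.81; payment $82.81; balance $0.00
Balance reaches $0.00 in payment period 6.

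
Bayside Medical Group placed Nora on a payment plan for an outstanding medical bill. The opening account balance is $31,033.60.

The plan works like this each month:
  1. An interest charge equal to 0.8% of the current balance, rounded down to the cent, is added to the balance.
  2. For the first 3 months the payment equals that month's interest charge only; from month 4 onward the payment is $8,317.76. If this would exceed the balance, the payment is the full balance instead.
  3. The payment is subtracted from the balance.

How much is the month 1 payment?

# | Opening | Interest | Payment | End bal
1 | $31,033.60 | $248.26 | $248.26 | $31,033.60

$248.26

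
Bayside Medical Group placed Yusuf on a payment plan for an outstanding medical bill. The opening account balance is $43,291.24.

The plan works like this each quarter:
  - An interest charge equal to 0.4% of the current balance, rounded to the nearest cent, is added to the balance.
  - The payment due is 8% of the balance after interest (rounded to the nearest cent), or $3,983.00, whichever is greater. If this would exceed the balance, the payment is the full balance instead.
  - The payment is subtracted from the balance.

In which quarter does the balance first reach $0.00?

12

Quarter 1: $43,291.24 +$173.16 interest = $43,464.40; pay $3,983.00 → $39,481.40
Quarter 2: $39,481.40 +$157.93 interest = $39,639.33; pay $3,983.00 → $35,656.33
Quarter 3: $35,656.33 +$142.63 interest = $35,798.96; pay $3,983.00 → $31,815.96
Quarter 4: $31,815.96 +$127.26 interest = $31,943.22; pay $3,983.00 → $27,960.22
Quarter 5: $27,960.22 +$111.84 interest = $28,072.06; pay $3,983.00 → $24,089.06
Quarter 6: $24,089.06 +$96.36 interest = $24,185.42; pay $3,983.00 → $20,202.42
Quarter 7: $20,202.42 +$80.81 interest = $20,283.23; pay $3,983.00 → $16,300.23
Quarter 8: $16,300.23 +$65.20 interest = $16,365.43; pay $3,983.00 → $12,382.43
Quarter 9: $12,382.43 +$49.53 interest = $12,431.96; pay $3,983.00 → $8,448.96
Quarter 10: $8,448.96 +$33.80 interest = $8,482.76; pay $3,983.00 → $4,499.76
Quarter 11: $4,499.76 +$18.00 interest = $4,517.76; pay $3,983.00 → $534.76
Quarter 12: $534.76 +$2.14 interest = $536.90; pay $536.90 → $0.00
Balance reaches $0.00 in quarter 12.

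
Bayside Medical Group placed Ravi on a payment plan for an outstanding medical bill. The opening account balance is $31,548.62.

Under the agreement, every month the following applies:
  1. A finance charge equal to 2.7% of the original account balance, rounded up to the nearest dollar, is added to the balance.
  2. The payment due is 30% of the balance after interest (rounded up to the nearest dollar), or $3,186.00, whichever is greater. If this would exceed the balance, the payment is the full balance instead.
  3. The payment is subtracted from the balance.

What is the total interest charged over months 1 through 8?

$6,816.00

Month 1: opening $31,548.62; interest $852.00 → $32,400.62; payment $9,721.00; balance $22,679.62
Month 2: opening $22,679.62; interest $852.00 → $23,531.62; payment $7,060.00; balance $16,471.62
Month 3: opening $16,471.62; interest $852.00 → $17,323.62; payment $5,198.00; balance $12,125.62
Month 4: opening $12,125.62; interest $852.00 → $12,977.62; payment $3,894.00; balance $9,083.62
Month 5: opening $9,083.62; interest $852.00 → $9,935.62; payment $3,186.00; balance $6,749.62
Month 6: opening $6,749.62; interest $852.00 → $7,601.62; payment $3,186.00; balance $4,415.62
Month 7: opening $4,415.62; interest $852.00 → $5,267.62; payment $3,186.00; balance $2,081.62
Month 8: opening $2,081.62; interest $852.00 → $2,933.62; payment $2,933.62; balance $0.00
Total interest: $852.00 + $852.00 + $852.00 + $852.00 + $852.00 + $852.00 + $852.00 + $852.00 = $6,816.00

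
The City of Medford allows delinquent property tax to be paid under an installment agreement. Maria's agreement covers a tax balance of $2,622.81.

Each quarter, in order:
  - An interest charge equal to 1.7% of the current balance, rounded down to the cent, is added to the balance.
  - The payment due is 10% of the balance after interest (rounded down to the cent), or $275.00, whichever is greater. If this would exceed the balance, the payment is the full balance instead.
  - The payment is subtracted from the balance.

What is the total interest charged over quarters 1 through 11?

Quarter 1: $2,622.81 +$44.58 interest = $2,667.39; pay $275.00 → $2,392.39
Quarter 2: $2,392.39 +$40.67 interest = $2,433.06; pay $275.00 → $2,158.06
Quarter 3: $2,158.06 +$36.68 interest = $2,194.74; pay $275.00 → $1,919.74
Quarter 4: $1,919.74 +$32.63 interest = $1,952.37; pay $275.00 → $1,677.37
Quarter 5: $1,677.37 +$28.51 interest = $1,705.88; pay $275.00 → $1,430.88
Quarter 6: $1,430.88 +$24.32 interest = $1,455.20; pay $275.00 → $1,180.20
Quarter 7: $1,180.20 +$20.06 interest = $1,200.26; pay $275.00 → $925.26
Quarter 8: $925.26 +$15.72 interest = $940.98; pay $275.00 → $665.98
Quarter 9: $665.98 +$11.32 interest = $677.30; pay $275.00 → $402.30
Quarter 10: $402.30 +$6.83 interest = $409.13; pay $275.00 → $134.13
Quarter 11: $134.13 +$2.28 interest = $136.41; pay $136.41 → $0.00
Total interest: $44.58 + $40.67 + $36.68 + $32.63 + $28.51 + $24.32 + $20.06 + $15.72 + $11.32 + $6.83 + $2.28 = $263.60

$263.60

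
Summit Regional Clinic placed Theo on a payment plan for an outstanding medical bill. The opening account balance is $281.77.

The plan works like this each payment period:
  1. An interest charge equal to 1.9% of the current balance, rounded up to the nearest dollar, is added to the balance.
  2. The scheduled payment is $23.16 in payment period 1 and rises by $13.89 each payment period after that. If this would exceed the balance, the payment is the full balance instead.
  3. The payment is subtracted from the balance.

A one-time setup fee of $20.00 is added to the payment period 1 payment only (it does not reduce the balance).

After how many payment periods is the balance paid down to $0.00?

Payment period 1: opening $281.77; interest $6.00 → $287.77; payment $23.16 (+ $20.00 fee); balance $264.61
Payment period 2: opening $264.61; interest $6.00 → $270.61; payment $37.05; balance $233.56
Payment period 3: opening $233.56; interest $5.00 → $238.56; payment $50.94; balance $187.62
Payment period 4: opening $187.62; interest $4.00 → $191.62; payment $64.83; balance $126.79
Payment period 5: opening $126.79; interest $3.00 → $129.79; payment $78.72; balance $51.07
Payment period 6: opening $51.07; interest $1.00 → $52.07; payment $52.07; balance $0.00
Balance reaches $0.00 in payment period 6.

6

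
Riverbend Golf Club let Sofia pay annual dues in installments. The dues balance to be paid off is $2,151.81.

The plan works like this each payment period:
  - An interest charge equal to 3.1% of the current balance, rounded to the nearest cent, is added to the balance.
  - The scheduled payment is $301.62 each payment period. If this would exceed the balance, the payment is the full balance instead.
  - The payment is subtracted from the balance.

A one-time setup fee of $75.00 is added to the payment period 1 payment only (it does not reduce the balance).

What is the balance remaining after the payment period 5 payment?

Payment period 1: opening $2,151.81; interest $66.71 → $2,218.52; payment $301.62 (+ $75.00 fee); balance $1,916.90
Payment period 2: opening $1,916.90; interest $59.42 → $1,976.32; payment $301.62; balance $1,674.70
Payment period 3: opening $1,674.70; interest $51.92 → $1,726.62; payment $301.62; balance $1,425.00
Payment period 4: opening $1,425.00; interest $44.18 → $1,469.18; payment $301.62; balance $1,167.56
Payment period 5: opening $1,167.56; interest $36.19 → $1,203.75; payment $301.62; balance $902.13

$902.13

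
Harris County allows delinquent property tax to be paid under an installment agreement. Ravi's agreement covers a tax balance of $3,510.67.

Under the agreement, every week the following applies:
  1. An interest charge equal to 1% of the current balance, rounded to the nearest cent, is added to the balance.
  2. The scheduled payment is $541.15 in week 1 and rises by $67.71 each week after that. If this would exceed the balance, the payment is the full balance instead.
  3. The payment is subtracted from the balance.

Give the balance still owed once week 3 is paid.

Week 1: $3,510.67 +$35.11 interest = $3,545.78; pay $541.15 → $3,004.63
Week 2: $3,004.63 +$30.05 interest = $3,034.68; pay $608.86 → $2,425.82
Week 3: $2,425.82 +$24.26 interest = $2,450.08; pay $676.57 → $1,773.51

$1,773.51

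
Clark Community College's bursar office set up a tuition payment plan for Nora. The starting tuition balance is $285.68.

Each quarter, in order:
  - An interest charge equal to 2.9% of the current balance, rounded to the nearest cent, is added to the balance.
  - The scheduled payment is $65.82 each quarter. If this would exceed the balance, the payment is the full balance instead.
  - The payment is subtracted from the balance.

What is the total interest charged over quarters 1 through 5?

$24.24

Quarter 1: opening $285.68; interest $8.28 → $293.96; payment $65.82; balance $228.14
Quarter 2: opening $228.14; interest $6.62 → $234.76; payment $65.82; balance $168.94
Quarter 3: opening $168.94; interest $4.90 → $173.84; payment $65.82; balance $108.02
Quarter 4: opening $108.02; interest $3.13 → $111.15; payment $65.82; balance $45.33
Quarter 5: opening $45.33; interest $1.31 → $46.64; payment $46.64; balance $0.00
Total interest: $8.28 + $6.62 + $4.90 + $3.13 + $1.31 = $24.24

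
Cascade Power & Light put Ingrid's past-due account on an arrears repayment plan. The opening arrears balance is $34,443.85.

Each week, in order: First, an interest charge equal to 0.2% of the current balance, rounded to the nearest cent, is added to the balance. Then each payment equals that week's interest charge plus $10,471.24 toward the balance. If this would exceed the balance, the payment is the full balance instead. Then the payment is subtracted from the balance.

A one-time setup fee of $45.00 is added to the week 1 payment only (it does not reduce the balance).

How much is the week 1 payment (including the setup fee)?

Week 1: $34,443.85 +$68.89 interest = $34,512.74; pay $10,540.13 (+ $45.00 fee) → $23,972.61

$10,585.13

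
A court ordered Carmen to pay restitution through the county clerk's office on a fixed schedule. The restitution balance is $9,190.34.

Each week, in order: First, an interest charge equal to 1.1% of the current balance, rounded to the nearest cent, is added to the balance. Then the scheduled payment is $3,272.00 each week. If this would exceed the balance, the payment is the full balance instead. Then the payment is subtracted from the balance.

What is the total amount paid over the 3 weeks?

$9,388.59

Week 1: opening $9,190.34; interest $101.09 → $9,291.43; payment $3,272.00; balance $6,019.43
Week 2: opening $6,019.43; interest $66.21 → $6,085.64; payment $3,272.00; balance $2,813.64
Week 3: opening $2,813.64; interest $30.95 → $2,844.59; payment $2,844.59; balance $0.00
Total paid: $9,388.59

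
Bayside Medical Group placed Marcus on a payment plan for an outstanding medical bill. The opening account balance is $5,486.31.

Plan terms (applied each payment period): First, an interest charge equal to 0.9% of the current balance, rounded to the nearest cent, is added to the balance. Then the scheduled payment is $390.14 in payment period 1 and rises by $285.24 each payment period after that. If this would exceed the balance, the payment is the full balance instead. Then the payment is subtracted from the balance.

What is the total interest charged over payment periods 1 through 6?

Payment period 1: $5,486.31 +$49.38 interest = $5,535.69; pay $390.14 → $5,145.55
Payment period 2: $5,145.55 +$46.31 interest = $5,191.86; pay $675.38 → $4,516.48
Payment period 3: $4,516.48 +$40.65 interest = $4,557.13; pay $960.62 → $3,596.51
Payment period 4: $3,596.51 +$32.37 interest = $3,628.88; pay $1,245.86 → $2,383.02
Payment period 5: $2,383.02 +$21.45 interest = $2,404.47; pay $1,531.10 → $873.37
Payment period 6: $873.37 +$7.86 interest = $881.23; pay $881.23 → $0.00
Total interest: $49.38 + $46.31 + $40.65 + $32.37 + $21.45 + $7.86 = $198.02

$198.02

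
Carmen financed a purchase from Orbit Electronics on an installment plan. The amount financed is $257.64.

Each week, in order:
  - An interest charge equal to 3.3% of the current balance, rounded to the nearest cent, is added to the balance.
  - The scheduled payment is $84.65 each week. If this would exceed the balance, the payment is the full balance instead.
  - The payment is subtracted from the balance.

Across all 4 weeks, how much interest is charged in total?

$18.59

Week 1: opening $257.64; interest $8.50 → $266.14; payment $84.65; balance $181.49
Week 2: opening $181.49; interest $5.99 → $187.48; payment $84.65; balance $102.83
Week 3: opening $102.83; interest $3.39 → $106.22; payment $84.65; balance $21.57
Week 4: opening $21.57; interest $0.71 → $22.28; payment $22.28; balance $0.00
Total interest: $8.50 + $5.99 + $3.39 + $0.71 = $18.59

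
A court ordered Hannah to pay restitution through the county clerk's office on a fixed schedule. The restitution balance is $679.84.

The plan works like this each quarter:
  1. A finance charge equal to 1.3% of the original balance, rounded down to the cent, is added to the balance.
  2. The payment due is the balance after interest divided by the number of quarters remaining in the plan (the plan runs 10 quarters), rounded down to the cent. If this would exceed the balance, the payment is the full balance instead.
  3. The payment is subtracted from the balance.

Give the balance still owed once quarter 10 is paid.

# | Opening | Interest | Payment | End bal
1 | $679.84 | $8.83 | $68.86 | $619.81
2 | $619.81 | $8.83 | $69.84 | $558.80
3 | $558.80 | $8.83 | $70.95 | $496.68
4 | $496.68 | $8.83 | $72.21 | $433.30
5 | $433.30 | $8.83 | $73.68 | $368.45
6 | $368.45 | $8.83 | $75.45 | $301.83
7 | $301.83 | $8.83 | $77.66 | $233.00
8 | $233.00 | $8.83 | $80.61 | $161.22
9 | $161.22 | $8.83 | $85.02 | $85.03
10 | $85.03 | $8.83 | $93.86 | $0.00

$0.00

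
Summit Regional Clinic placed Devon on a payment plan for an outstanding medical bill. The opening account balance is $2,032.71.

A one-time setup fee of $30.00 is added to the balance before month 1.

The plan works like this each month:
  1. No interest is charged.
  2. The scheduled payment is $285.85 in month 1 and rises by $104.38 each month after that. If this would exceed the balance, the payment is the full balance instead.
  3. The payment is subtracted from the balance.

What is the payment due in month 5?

$293.03

Month 1: opening $2,062.71; payment $285.85; balance $1,776.86
Month 2: opening $1,776.86; payment $390.23; balance $1,386.63
Month 3: opening $1,386.63; payment $494.61; balance $892.02
Month 4: opening $892.02; payment $598.99; balance $293.03
Month 5: opening $293.03; payment $293.03; balance $0.00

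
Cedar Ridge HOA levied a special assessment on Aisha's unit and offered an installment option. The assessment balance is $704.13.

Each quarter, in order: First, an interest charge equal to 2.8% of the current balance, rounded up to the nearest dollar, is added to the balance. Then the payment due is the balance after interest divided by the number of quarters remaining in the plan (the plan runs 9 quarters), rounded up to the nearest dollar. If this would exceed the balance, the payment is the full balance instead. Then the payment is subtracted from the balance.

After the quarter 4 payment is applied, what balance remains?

# | Opening | Interest | Payment | End bal
1 | $704.13 | $20.00 | $81.00 | $643.13
2 | $643.13 | $19.00 | $83.00 | $579.13
3 | $579.13 | $17.00 | $86.00 | $510.13
4 | $510.13 | $15.00 | $88.00 | $437.13

$437.13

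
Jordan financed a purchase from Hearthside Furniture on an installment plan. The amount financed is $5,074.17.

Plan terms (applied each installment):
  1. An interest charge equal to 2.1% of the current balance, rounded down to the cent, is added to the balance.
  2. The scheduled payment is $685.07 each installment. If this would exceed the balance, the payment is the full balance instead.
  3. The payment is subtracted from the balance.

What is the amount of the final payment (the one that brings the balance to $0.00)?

Installment 1: opening $5,074.17; interest $106.55 → $5,180.72; payment $685.07; balance $4,495.65
Installment 2: opening $4,495.65; interest $94.40 → $4,590.05; payment $685.07; balance $3,904.98
Installment 3: opening $3,904.98; interest $82.00 → $3,986.98; payment $685.07; balance $3,301.91
Installment 4: opening $3,301.91; interest $69.34 → $3,371.25; payment $685.07; balance $2,686.18
Installment 5: opening $2,686.18; interest $56.40 → $2,742.58; payment $685.07; balance $2,057.51
Installment 6: opening $2,057.51; interest $43.20 → $2,100.71; payment $685.07; balance $1,415.64
Installment 7: opening $1,415.64; interest $29.72 → $1,445.36; payment $685.07; balance $760.29
Installment 8: opening $760.29; interest $15.96 → $776.25; payment $685.07; balance $91.18
Installment 9: opening $91.18; interest $1.91 → $93.09; payment $93.09; balance $0.00

$93.09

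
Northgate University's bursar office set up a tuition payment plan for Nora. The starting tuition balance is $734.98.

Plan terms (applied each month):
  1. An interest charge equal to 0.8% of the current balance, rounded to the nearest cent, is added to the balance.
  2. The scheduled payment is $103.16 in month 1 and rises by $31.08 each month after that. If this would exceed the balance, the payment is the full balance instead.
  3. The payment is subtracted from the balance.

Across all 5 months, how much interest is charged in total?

$19.06

Month 1: opening $734.98; interest $5.88 → $740.86; payment $103.16; balance $637.70
Month 2: opening $637.70; interest $5.10 → $642.80; payment $134.24; balance $508.56
Month 3: opening $508.56; interest $4.07 → $512.63; payment $165.32; balance $347.31
Month 4: opening $347.31; interest $2.78 → $350.09; payment $196.40; balance $153.69
Month 5: opening $153.69; interest $1.23 → $154.92; payment $154.92; balance $0.00
Total interest: $5.88 + $5.10 + $4.07 + $2.78 + $1.23 = $19.06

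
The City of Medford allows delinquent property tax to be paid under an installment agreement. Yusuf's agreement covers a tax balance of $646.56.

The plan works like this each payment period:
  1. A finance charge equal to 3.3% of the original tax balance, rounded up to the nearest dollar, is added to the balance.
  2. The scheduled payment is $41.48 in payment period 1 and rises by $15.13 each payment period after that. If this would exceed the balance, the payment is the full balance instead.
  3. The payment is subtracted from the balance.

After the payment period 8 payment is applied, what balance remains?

# | Opening | Interest | Payment | End bal
1 | $646.56 | $22.00 | $41.48 | $627.08
2 | $627.08 | $22.00 | $56.61 | $592.47
3 | $592.47 | $22.00 | $71.74 | $542.73
4 | $542.73 | $22.00 | $86.87 | $477.86
5 | $477.86 | $22.00 | $102.00 | $397.86
6 | $397.86 | $22.00 | $117.13 | $302.73
7 | $302.73 | $22.00 | $132.26 | $192.47
8 | $192.47 | $22.00 | $147.39 | $67.08

$67.08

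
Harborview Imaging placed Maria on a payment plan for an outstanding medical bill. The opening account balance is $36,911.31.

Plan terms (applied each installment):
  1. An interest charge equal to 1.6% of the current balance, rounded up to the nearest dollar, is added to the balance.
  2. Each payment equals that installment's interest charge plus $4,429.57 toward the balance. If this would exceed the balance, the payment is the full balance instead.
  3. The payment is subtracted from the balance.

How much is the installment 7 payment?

$4,595.57

Installment 1: opening $36,911.31; interest $591.00 → $37,502.31; payment $5,020.57; balance $32,481.74
Installment 2: opening $32,481.74; interest $520.00 → $33,001.74; payment $4,949.57; balance $28,052.17
Installment 3: opening $28,052.17; interest $449.00 → $28,501.17; payment $4,878.57; balance $23,622.60
Installment 4: opening $23,622.60; interest $378.00 → $24,000.60; payment $4,807.57; balance $19,193.03
Installment 5: opening $19,193.03; interest $308.00 → $19,501.03; payment $4,737.57; balance $14,763.46
Installment 6: opening $14,763.46; interest $237.00 → $15,000.46; payment $4,666.57; balance $10,333.89
Installment 7: opening $10,333.89; interest $166.00 → $10,499.89; payment $4,595.57; balance $5,904.32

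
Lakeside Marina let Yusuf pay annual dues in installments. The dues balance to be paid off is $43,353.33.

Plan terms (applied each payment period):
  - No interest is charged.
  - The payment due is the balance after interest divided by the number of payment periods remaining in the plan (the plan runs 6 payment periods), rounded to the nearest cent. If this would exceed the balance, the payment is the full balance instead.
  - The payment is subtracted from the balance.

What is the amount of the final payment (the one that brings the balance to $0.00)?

Payment period 1: $43,353.33 − $7,225.56 → $36,127.77
Payment period 2: $36,127.77 − $7,225.55 → $28,902.22
Payment period 3: $28,902.22 − $7,225.56 → $21,676.66
Payment period 4: $21,676.66 − $7,225.55 → $14,451.11
Payment period 5: $14,451.11 − $7,225.56 → $7,225.55
Payment period 6: $7,225.55 − $7,225.55 → $0.00

$7,225.55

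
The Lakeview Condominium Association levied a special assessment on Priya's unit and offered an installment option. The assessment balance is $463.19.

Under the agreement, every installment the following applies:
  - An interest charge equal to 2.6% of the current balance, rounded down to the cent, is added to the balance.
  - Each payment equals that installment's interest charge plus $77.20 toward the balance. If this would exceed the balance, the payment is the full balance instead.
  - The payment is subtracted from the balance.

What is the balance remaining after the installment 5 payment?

$77.19

Installment 1: $463.19 +$12.04 interest = $475.23; pay $89.24 → $385.99
Installment 2: $385.99 +$10.03 interest = $396.02; pay $87.23 → $308.79
Installment 3: $308.79 +$8.02 interest = $316.81; pay $85.22 → $231.59
Installment 4: $231.59 +$6.02 interest = $237.61; pay $83.22 → $154.39
Installment 5: $154.39 +$4.01 interest = $158.40; pay $81.21 → $77.19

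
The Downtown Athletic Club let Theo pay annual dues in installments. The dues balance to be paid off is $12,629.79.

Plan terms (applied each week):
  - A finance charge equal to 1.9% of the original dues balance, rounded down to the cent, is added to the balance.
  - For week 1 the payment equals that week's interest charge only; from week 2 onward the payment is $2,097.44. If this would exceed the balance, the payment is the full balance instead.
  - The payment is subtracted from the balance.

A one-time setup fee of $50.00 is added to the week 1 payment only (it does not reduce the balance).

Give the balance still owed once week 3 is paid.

$8,914.83

# | Opening | Interest | Payment | Fee | End bal
1 | $12,629.79 | $239.96 | $239.96 | $50.00 | $12,629.79
2 | $12,629.79 | $239.96 | $2,097.44 | — | $10,772.31
3 | $10,772.31 | $239.96 | $2,097.44 | — | $8,914.83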